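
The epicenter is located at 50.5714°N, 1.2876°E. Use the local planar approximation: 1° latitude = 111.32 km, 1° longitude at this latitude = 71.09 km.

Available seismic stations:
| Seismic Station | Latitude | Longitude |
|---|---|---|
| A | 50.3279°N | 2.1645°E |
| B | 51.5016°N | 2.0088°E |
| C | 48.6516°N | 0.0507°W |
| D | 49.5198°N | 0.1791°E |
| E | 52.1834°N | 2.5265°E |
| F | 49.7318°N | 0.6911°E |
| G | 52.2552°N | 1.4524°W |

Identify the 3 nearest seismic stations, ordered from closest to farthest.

A, F, B

Distances from 50.5714°N, 1.2876°E:
A: √((-0.2435·111.32)² + (0.8769·71.09)²) = √(734.758005 + 3886.128604) = 67.9771 km
B: √((0.9302·111.32)² + (0.7212·71.09)²) = √(10722.574334 + 2628.623974) = 115.5474 km
C: √((-1.9198·111.32)² + (-1.3383·71.09)²) = √(45672.877074 + 9051.571459) = 233.9326 km
D: √((-1.0516·111.32)² + (-1.1085·71.09)²) = √(13704.006318 + 6209.954575) = 141.1168 km
E: √((1.6120·111.32)² + (1.2389·71.09)²) = √(32201.527281 + 7756.923964) = 199.8961 km
F: √((-0.8396·111.32)² + (-0.5965·71.09)²) = √(8735.570140 + 1798.199715) = 102.6342 km
G: √((1.6838·111.32)² + (-2.7400·71.09)²) = √(35133.984526 + 37941.819540) = 270.3254 km
Sorted: A (67.9771 km) < F (102.6342 km) < B (115.5474 km) < D (141.1168 km) < E (199.8961 km) < …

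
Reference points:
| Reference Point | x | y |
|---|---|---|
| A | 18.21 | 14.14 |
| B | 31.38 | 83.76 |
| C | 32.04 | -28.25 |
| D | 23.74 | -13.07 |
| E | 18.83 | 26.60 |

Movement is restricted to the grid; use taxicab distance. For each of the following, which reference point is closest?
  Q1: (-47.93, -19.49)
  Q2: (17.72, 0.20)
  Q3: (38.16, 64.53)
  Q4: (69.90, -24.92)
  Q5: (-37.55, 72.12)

Q1 at (-47.93, -19.49):
  A: |66.14| + |33.63| = 66.14 + 33.63 = 99.77
  B: |79.31| + |103.25| = 79.31 + 103.25 = 182.56
  C: |79.97| + |-8.76| = 79.97 + 8.76 = 88.73
  D: |71.67| + |6.42| = 71.67 + 6.42 = 78.09
  E: |66.76| + |46.09| = 66.76 + 46.09 = 112.85
  → nearest: D (78.09)
Q2 at (17.72, 0.20):
  A: |0.49| + |13.94| = 0.49 + 13.94 = 14.43
  B: |13.66| + |83.56| = 13.66 + 83.56 = 97.22
  C: |14.32| + |-28.45| = 14.32 + 28.45 = 42.77
  D: |6.02| + |-13.27| = 6.02 + 13.27 = 19.29
  E: |1.11| + |26.40| = 1.11 + 26.40 = 27.51
  → nearest: A (14.43)
Q3 at (38.16, 64.53):
  A: |-19.95| + |-50.39| = 19.95 + 50.39 = 70.34
  B: |-6.78| + |19.23| = 6.78 + 19.23 = 26.01
  C: |-6.12| + |-92.78| = 6.12 + 92.78 = 98.90
  D: |-14.42| + |-77.60| = 14.42 + 77.60 = 92.02
  E: |-19.33| + |-37.93| = 19.33 + 37.93 = 57.26
  → nearest: B (26.01)
Q4 at (69.90, -24.92):
  A: |-51.69| + |39.06| = 51.69 + 39.06 = 90.75
  B: |-38.52| + |108.68| = 38.52 + 108.68 = 147.20
  C: |-37.86| + |-3.33| = 37.86 + 3.33 = 41.19
  D: |-46.16| + |11.85| = 46.16 + 11.85 = 58.01
  E: |-51.07| + |51.52| = 51.07 + 51.52 = 102.59
  → nearest: C (41.19)
Q5 at (-37.55, 72.12):
  A: |55.76| + |-57.98| = 55.76 + 57.98 = 113.74
  B: |68.93| + |11.64| = 68.93 + 11.64 = 80.57
  C: |69.59| + |-100.37| = 69.59 + 100.37 = 169.96
  D: |61.29| + |-85.19| = 61.29 + 85.19 = 146.48
  E: |56.38| + |-45.52| = 56.38 + 45.52 = 101.90
  → nearest: B (80.57)

Q1→D; Q2→A; Q3→B; Q4→C; Q5→B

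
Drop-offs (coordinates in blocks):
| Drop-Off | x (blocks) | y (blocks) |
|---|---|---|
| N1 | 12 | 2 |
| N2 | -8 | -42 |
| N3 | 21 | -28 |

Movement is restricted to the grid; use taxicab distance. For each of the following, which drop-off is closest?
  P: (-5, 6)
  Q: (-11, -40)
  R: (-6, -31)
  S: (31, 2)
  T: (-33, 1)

P at (-5, 6):
  N1: 21 blocks
  N2: 51 blocks
  N3: 60 blocks
  → nearest: N1 (21 blocks)
Q at (-11, -40):
  N1: 65 blocks
  N2: 5 blocks
  N3: 44 blocks
  → nearest: N2 (5 blocks)
R at (-6, -31):
  N1: 51 blocks
  N2: 13 blocks
  N3: 30 blocks
  → nearest: N2 (13 blocks)
S at (31, 2):
  N1: 19 blocks
  N2: 83 blocks
  N3: 40 blocks
  → nearest: N1 (19 blocks)
T at (-33, 1):
  N1: 46 blocks
  N2: 68 blocks
  N3: 83 blocks
  → nearest: N1 (46 blocks)

P→N1; Q→N2; R→N2; S→N1; T→N1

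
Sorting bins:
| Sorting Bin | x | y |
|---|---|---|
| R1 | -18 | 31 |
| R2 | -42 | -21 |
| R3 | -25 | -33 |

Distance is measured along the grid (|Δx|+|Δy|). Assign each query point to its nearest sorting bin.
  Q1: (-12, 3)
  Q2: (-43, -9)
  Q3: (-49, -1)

Q1 at (-12, 3):
  R1: 34
  R2: 54
  R3: 49
  → nearest: R1 (34)
Q2 at (-43, -9):
  R1: 65
  R2: 13
  R3: 42
  → nearest: R2 (13)
Q3 at (-49, -1):
  R1: 63
  R2: 27
  R3: 56
  → nearest: R2 (27)

Q1→R1; Q2→R2; Q3→R2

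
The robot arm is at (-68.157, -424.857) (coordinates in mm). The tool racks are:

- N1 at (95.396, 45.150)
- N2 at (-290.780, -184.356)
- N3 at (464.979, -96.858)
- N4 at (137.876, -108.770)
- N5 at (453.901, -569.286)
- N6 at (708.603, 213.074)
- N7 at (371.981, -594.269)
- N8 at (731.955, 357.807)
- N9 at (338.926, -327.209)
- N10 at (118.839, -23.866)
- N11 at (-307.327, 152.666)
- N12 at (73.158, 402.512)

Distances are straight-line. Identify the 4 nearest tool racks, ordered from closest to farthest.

N2, N4, N9, N10

Distances from (-68.157, -424.857):
N1: 497.651 mm
N2: 327.722 mm
N3: 625.953 mm
N4: 377.307 mm
N5: 541.668 mm
N6: 1005.143 mm
N7: 471.616 mm
N8: 1119.260 mm
N9: 418.631 mm
N10: 442.449 mm
N11: 625.088 mm
N12: 839.351 mm
Sorted: N2 (327.722 mm) < N4 (377.307 mm) < N9 (418.631 mm) < N10 (442.449 mm) < N7 (471.616 mm) < N1 (497.651 mm) < …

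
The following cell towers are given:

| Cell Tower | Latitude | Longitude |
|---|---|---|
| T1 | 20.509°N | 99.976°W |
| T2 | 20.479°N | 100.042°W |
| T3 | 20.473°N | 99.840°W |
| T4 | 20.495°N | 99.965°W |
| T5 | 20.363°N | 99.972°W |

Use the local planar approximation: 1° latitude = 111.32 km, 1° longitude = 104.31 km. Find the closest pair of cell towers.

Pairwise distances:
T1–T4: √((-0.014·111.32)² + (0.011·104.31)²) = √(2.42886 + 1.31655) = 1.935 km
T1–T2: √((-0.030·111.32)² + (-0.066·104.31)²) = √(11.15293 + 47.39579) = 7.652 km
T2–T4: √((0.016·111.32)² + (0.077·104.31)²) = √(3.17239 + 64.51094) = 8.227 km
T3–T4: √((0.022·111.32)² + (-0.125·104.31)²) = √(5.99780 + 170.00900) = 13.267 km
T4–T5: √((-0.132·111.32)² + (-0.007·104.31)²) = √(215.92069 + 0.53315) = 14.712 km
T1–T3: √((-0.036·111.32)² + (0.136·104.31)²) = √(16.06022 + 201.24714) = 14.741 km
T2–T5: √((-0.116·111.32)² + (0.070·104.31)²) = √(166.74867 + 53.31482) = 14.835 km
T1–T5: √((-0.146·111.32)² + (0.004·104.31)²) = √(264.15091 + 0.17409) = 16.258 km
T3–T5: √((-0.110·111.32)² + (-0.132·104.31)²) = √(149.94492 + 189.58316) = 18.426 km
T2–T3: √((-0.006·111.32)² + (0.202·104.31)²) = √(0.44612 + 443.97103) = 21.081 km
Closest pair: T1–T4 at 1.935 km.

T1 and T4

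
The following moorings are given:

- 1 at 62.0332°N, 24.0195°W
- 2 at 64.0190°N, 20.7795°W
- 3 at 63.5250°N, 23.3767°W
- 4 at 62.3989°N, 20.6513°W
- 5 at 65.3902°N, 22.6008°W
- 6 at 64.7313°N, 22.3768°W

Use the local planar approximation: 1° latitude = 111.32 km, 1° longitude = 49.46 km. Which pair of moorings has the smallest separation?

Pairwise distances:
1–2: 273.0337 km
1–3: 169.0831 km
1–4: 171.4931 km
1–5: 380.2319 km
1–6: 311.1476 km
2–3: 139.7335 km
2–4: 180.4610 km
2–5: 177.2407 km
2–6: 111.9321 km
3–4: 184.0790 km
3–5: 211.1507 km
3–6: 143.1026 km
4–5: 346.6707 km
4–6: 273.3090 km
5–6: 74.1808 km
Closest pair: 5–6 at 74.1808 km.

5 and 6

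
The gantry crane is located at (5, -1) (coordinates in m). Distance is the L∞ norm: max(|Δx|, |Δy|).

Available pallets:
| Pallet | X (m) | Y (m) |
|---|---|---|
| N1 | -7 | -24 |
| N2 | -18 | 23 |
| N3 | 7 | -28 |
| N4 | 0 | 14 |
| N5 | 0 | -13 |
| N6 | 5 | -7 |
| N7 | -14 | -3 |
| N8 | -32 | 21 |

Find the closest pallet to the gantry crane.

N6

Distances from (5, -1):
N1: max(|-12|, |-23|) = 23 m
N2: max(|-23|, |24|) = 24 m
N3: max(|2|, |-27|) = 27 m
N4: max(|-5|, |15|) = 15 m
N5: max(|-5|, |-12|) = 12 m
N6: max(|0|, |-6|) = 6 m
N7: max(|-19|, |-2|) = 19 m
N8: max(|-37|, |22|) = 37 m
Minimum: N6 at 6 m.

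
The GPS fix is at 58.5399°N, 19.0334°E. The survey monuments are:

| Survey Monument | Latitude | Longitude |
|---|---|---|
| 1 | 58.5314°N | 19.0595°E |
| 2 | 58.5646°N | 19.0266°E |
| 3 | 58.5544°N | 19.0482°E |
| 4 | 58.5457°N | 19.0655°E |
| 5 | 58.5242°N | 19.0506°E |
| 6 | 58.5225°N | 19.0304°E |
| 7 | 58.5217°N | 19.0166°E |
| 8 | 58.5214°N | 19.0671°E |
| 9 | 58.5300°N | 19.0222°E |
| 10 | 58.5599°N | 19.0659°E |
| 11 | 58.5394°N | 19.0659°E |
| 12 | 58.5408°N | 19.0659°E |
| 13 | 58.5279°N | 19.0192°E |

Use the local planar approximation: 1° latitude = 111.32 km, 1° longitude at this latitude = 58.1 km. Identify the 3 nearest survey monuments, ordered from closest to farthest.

9, 13, 1

Distances from 58.5399°N, 19.0334°E:
1: √((-0.0085·111.32)² + (0.0261·58.1)²) = √(0.895332 + 2.299499) = 1.7874 km
2: √((0.0247·111.32)² + (-0.0068·58.1)²) = √(7.560322 + 0.156088) = 2.7778 km
3: √((0.0145·111.32)² + (0.0148·58.1)²) = √(2.605448 + 0.739394) = 1.8289 km
4: √((0.0058·111.32)² + (0.0321·58.1)²) = √(0.416872 + 3.478262) = 1.9736 km
5: √((-0.0157·111.32)² + (0.0172·58.1)²) = √(3.054539 + 0.998640) = 2.0133 km
6: √((-0.0174·111.32)² + (-0.0030·58.1)²) = √(3.751845 + 0.030380) = 1.9448 km
7: √((-0.0182·111.32)² + (-0.0168·58.1)²) = √(4.104773 + 0.952732) = 2.2489 km
8: √((-0.0185·111.32)² + (0.0337·58.1)²) = √(4.241211 + 3.833647) = 2.8416 km
9: √((-0.0099·111.32)² + (-0.0112·58.1)²) = √(1.214554 + 0.423437) = 1.2798 km
10: √((0.0200·111.32)² + (0.0325·58.1)²) = √(4.956857 + 3.565488) = 2.9193 km
11: √((-0.0005·111.32)² + (0.0325·58.1)²) = √(0.003098 + 3.565488) = 1.8891 km
12: √((0.0009·111.32)² + (0.0325·58.1)²) = √(0.010038 + 3.565488) = 1.8909 km
13: √((-0.0120·111.32)² + (-0.0142·58.1)²) = √(1.784469 + 0.680658) = 1.5701 km
Sorted: 9 (1.2798 km) < 13 (1.5701 km) < 1 (1.7874 km) < 3 (1.8289 km) < 11 (1.8891 km) < …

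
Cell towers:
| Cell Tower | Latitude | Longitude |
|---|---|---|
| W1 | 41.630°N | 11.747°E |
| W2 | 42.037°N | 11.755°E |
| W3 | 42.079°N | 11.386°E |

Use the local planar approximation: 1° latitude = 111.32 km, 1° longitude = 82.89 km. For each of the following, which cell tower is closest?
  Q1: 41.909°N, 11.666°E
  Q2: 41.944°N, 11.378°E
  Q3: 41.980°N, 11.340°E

Q1 at 41.909°N, 11.666°E:
  W1: 31.776 km
  W2: 16.045 km
  W3: 29.947 km
  → nearest: W2 (16.045 km)
Q2 at 41.944°N, 11.378°E:
  W1: 46.447 km
  W2: 32.920 km
  W3: 15.043 km
  → nearest: W3 (15.043 km)
Q3 at 41.980°N, 11.340°E:
  W1: 51.538 km
  W2: 34.980 km
  W3: 11.662 km
  → nearest: W3 (11.662 km)

Q1→W2; Q2→W3; Q3→W3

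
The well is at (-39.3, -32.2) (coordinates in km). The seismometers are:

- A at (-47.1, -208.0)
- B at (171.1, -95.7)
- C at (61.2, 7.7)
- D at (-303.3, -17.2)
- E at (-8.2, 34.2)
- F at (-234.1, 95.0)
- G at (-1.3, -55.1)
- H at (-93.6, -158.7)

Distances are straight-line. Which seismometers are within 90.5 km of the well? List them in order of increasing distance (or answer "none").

Distances from (-39.3, -32.2):
A: √((-7.8)² + (-175.8)²) = √(60.840 + 30905.640) = 176.0 km
B: √((210.4)² + (-63.5)²) = √(44268.160 + 4032.250) = 219.8 km
C: √((100.5)² + (39.9)²) = √(10100.250 + 1592.010) = 108.1 km
D: √((-264.0)² + (15.0)²) = √(69696.000 + 225.000) = 264.4 km
E: √((31.1)² + (66.4)²) = √(967.210 + 4408.960) = 73.3 km
F: √((-194.8)² + (127.2)²) = √(37947.040 + 16179.840) = 232.7 km
G: √((38.0)² + (-22.9)²) = √(1444.000 + 524.410) = 44.4 km
H: √((-54.3)² + (-126.5)²) = √(2948.490 + 16002.250) = 137.7 km
Threshold 90.5 km: G (44.4 km), E (73.3 km) are within range.

G, E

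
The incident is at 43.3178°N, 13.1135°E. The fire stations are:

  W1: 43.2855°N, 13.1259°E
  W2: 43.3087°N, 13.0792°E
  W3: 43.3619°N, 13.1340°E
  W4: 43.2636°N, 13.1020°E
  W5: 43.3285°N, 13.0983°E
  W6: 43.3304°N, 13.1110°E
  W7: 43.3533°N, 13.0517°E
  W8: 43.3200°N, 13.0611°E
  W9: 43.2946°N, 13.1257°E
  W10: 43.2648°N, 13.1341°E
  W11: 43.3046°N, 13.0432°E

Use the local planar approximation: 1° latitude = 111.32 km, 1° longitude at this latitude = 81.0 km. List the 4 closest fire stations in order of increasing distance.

Distances from 43.3178°N, 13.1135°E:
W1: √((-0.0323·111.32)² + (0.0124·81.0)²) = √(12.928598 + 1.008819) = 3.7333 km
W2: √((-0.0091·111.32)² + (-0.0343·81.0)²) = √(1.026193 + 7.718951) = 2.9572 km
W3: √((0.0441·111.32)² + (0.0205·81.0)²) = √(24.100362 + 2.757260) = 5.1824 km
W4: √((-0.0542·111.32)² + (-0.0115·81.0)²) = √(36.403653 + 0.867692) = 6.1050 km
W5: √((0.0107·111.32)² + (-0.0152·81.0)²) = √(1.418776 + 1.515853) = 1.7131 km
W6: √((0.0126·111.32)² + (-0.0025·81.0)²) = √(1.967377 + 0.041006) = 1.4172 km
W7: √((0.0355·111.32)² + (-0.0618·81.0)²) = √(15.617197 + 25.058034) = 6.3777 km
W8: √((0.0022·111.32)² + (-0.0524·81.0)²) = √(0.059978 + 18.014931) = 4.2515 km
W9: √((-0.0232·111.32)² + (0.0122·81.0)²) = √(6.669947 + 0.976539) = 2.7652 km
W10: √((-0.0530·111.32)² + (0.0206·81.0)²) = √(34.809528 + 2.784226) = 6.1314 km
W11: √((-0.0132·111.32)² + (-0.0703·81.0)²) = √(2.159207 + 32.425052) = 5.8808 km
Sorted: W6 (1.4172 km) < W5 (1.7131 km) < W9 (2.7652 km) < W2 (2.9572 km) < W1 (3.7333 km) < W8 (4.2515 km) < …

W6, W5, W9, W2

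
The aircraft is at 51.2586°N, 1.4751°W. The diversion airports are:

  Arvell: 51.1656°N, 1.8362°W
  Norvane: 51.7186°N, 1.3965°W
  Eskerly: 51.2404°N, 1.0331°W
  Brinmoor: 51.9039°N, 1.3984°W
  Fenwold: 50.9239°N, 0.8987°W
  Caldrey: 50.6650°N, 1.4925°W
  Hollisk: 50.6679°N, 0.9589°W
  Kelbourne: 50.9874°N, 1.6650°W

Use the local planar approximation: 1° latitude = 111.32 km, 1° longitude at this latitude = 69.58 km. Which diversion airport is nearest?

Arvell

Distances from 51.2586°N, 1.4751°W:
Arvell: √((-0.0930·111.32)² + (-0.3611·69.58)²) = √(107.179640 + 631.282610) = 27.1747 km
Norvane: √((0.4600·111.32)² + (0.0786·69.58)²) = √(2622.177332 + 29.909830) = 51.4984 km
Eskerly: √((-0.0182·111.32)² + (0.4420·69.58)²) = √(4.104773 + 945.830659) = 30.8210 km
Brinmoor: √((0.6453·111.32)² + (0.0767·69.58)²) = √(5160.237916 + 28.481285) = 72.0328 km
Fenwold: √((-0.3347·111.32)² + (0.5764·69.58)²) = √(1388.218476 + 1608.484177) = 54.7421 km
Caldrey: √((-0.5936·111.32)² + (-0.0174·69.58)²) = √(4366.507193 + 1.465775) = 66.0906 km
Hollisk: √((-0.5907·111.32)² + (0.5162·69.58)²) = √(4323.946751 + 1290.044969) = 74.9266 km
Kelbourne: √((-0.2712·111.32)² + (-0.1899·69.58)²) = √(911.435134 + 174.589764) = 32.9549 km
Minimum: Arvell at 27.1747 km.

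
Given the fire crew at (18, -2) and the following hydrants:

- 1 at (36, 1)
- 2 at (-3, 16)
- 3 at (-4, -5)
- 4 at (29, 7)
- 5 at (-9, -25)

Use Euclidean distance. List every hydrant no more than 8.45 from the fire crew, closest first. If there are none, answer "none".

none

Distances from (18, -2):
1: √((18)² + (3)²) = √(324.000 + 9.000) = 18.2
2: √((-21)² + (18)²) = √(441.000 + 324.000) = 27.7
3: √((-22)² + (-3)²) = √(484.000 + 9.000) = 22.2
4: √((11)² + (9)²) = √(121.000 + 81.000) = 14.2
5: √((-27)² + (-23)²) = √(729.000 + 529.000) = 35.5
Threshold 8.45: none within range.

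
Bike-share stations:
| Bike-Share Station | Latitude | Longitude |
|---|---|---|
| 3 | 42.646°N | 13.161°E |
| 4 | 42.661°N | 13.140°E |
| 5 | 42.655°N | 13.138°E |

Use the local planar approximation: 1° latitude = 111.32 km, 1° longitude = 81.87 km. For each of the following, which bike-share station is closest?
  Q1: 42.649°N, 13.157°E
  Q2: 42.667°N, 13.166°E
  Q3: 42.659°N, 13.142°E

Q1 at 42.649°N, 13.157°E:
  3: √((-0.003·111.32)² + (0.004·81.87)²) = √(0.11153 + 0.10724) = 0.468 km
  4: √((0.012·111.32)² + (-0.017·81.87)²) = √(1.78447 + 1.93708) = 1.929 km
  5: √((0.006·111.32)² + (-0.019·81.87)²) = √(0.44612 + 2.41967) = 1.693 km
  → nearest: 3 (0.468 km)
Q2 at 42.667°N, 13.166°E:
  3: √((-0.021·111.32)² + (-0.005·81.87)²) = √(5.46493 + 0.16757) = 2.373 km
  4: √((-0.006·111.32)² + (-0.026·81.87)²) = √(0.44612 + 4.53102) = 2.231 km
  5: √((-0.012·111.32)² + (-0.028·81.87)²) = √(1.78447 + 5.25491) = 2.653 km
  → nearest: 4 (2.231 km)
Q3 at 42.659°N, 13.142°E:
  3: √((-0.013·111.32)² + (0.019·81.87)²) = √(2.09427 + 2.41967) = 2.125 km
  4: √((0.002·111.32)² + (-0.002·81.87)²) = √(0.04957 + 0.02681) = 0.276 km
  5: √((-0.004·111.32)² + (-0.004·81.87)²) = √(0.19827 + 0.10724) = 0.553 km
  → nearest: 4 (0.276 km)

Q1→3; Q2→4; Q3→4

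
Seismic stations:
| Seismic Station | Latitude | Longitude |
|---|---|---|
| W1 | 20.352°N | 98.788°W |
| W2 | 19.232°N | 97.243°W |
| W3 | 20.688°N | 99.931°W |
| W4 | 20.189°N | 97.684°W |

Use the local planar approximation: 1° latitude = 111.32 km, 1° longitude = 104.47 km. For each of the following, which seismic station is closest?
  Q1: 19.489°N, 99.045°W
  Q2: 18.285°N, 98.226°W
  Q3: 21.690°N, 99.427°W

Q1→W1; Q2→W2; Q3→W3

Q1 at 19.489°N, 99.045°W:
  W1: 99.750 km
  W2: 190.416 km
  W3: 162.427 km
  W4: 162.137 km
  → nearest: W1 (99.750 km)
Q2 at 18.285°N, 98.226°W:
  W1: 237.471 km
  W2: 147.171 km
  W3: 321.379 km
  W4: 219.386 km
  → nearest: W2 (147.171 km)
Q3 at 21.690°N, 99.427°W:
  W1: 163.222 km
  W2: 356.270 km
  W3: 123.345 km
  W4: 247.137 km
  → nearest: W3 (123.345 km)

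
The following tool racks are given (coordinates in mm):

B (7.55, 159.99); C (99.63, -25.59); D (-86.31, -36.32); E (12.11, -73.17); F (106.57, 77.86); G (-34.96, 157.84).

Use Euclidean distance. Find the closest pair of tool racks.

B and G

Pairwise distances:
B–C: √((92.08)² + (-185.58)²) = √(8478.7264 + 34439.9364) = 207.17 mm
B–D: √((-93.86)² + (-196.31)²) = √(8809.6996 + 38537.6161) = 217.59 mm
B–E: √((4.56)² + (-233.16)²) = √(20.7936 + 54363.5856) = 233.20 mm
B–F: √((99.02)² + (-82.13)²) = √(9804.9604 + 6745.3369) = 128.65 mm
B–G: √((-42.51)² + (-2.15)²) = √(1807.1001 + 4.6225) = 42.56 mm
C–D: √((-185.94)² + (-10.73)²) = √(34573.6836 + 115.1329) = 186.25 mm
C–E: √((-87.52)² + (-47.58)²) = √(7659.7504 + 2263.8564) = 99.62 mm
C–F: √((6.94)² + (103.45)²) = √(48.1636 + 10701.9025) = 103.68 mm
C–G: √((-134.59)² + (183.43)²) = √(18114.4681 + 33646.5649) = 227.51 mm
D–E: √((98.42)² + (-36.85)²) = √(9686.4964 + 1357.9225) = 105.09 mm
D–F: √((192.88)² + (114.18)²) = √(37202.6944 + 13037.0724) = 224.14 mm
D–G: √((51.35)² + (194.16)²) = √(2636.8225 + 37698.1056) = 200.84 mm
E–F: √((94.46)² + (151.03)²) = √(8922.6916 + 22810.0609) = 178.14 mm
E–G: √((-47.07)² + (231.01)²) = √(2215.5849 + 53365.6201) = 235.76 mm
F–G: √((-141.53)² + (79.98)²) = √(20030.7409 + 6396.8004) = 162.57 mm
Closest pair: B–G at 42.56 mm.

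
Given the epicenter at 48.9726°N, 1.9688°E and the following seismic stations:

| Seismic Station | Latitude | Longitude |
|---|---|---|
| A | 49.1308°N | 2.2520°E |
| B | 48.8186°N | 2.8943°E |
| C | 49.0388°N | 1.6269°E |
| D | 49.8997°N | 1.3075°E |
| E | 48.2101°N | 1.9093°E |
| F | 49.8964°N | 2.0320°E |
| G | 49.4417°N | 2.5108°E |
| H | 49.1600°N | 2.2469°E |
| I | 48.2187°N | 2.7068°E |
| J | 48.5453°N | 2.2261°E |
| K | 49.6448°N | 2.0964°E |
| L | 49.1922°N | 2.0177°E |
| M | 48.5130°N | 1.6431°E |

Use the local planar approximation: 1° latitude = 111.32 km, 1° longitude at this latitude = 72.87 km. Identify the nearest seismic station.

Distances from 48.9726°N, 1.9688°E:
A: √((0.1582·111.32)² + (0.2832·72.87)²) = √(310.141122 + 425.876854) = 27.1297 km
B: √((-0.1540·111.32)² + (0.9255·72.87)²) = √(293.892049 + 4548.313434) = 69.5860 km
C: √((0.0662·111.32)² + (-0.3419·72.87)²) = √(54.307821 + 620.720003) = 25.9813 km
D: √((0.9271·111.32)² + (-0.6613·72.87)²) = √(10651.224964 + 2322.173071) = 113.9008 km
E: √((-0.7625·111.32)² + (-0.0595·72.87)²) = √(7204.869042 + 18.798858) = 84.9922 km
F: √((0.9238·111.32)² + (0.0632·72.87)²) = √(10575.534130 + 21.209562) = 102.9405 km
G: √((0.4691·111.32)² + (0.5420·72.87)²) = √(2726.950541 + 1559.897680) = 65.4740 km
H: √((0.1874·111.32)² + (0.2781·72.87)²) = √(435.196675 + 410.676183) = 29.0839 km
I: √((-0.7539·111.32)² + (0.7380·72.87)²) = √(7043.262618 + 2892.079737) = 99.6762 km
J: √((-0.4273·111.32)² + (0.2573·72.87)²) = √(2262.622914 + 351.541913) = 51.1289 km
K: √((0.6722·111.32)² + (0.1276·72.87)²) = √(5599.424737 + 86.456746) = 75.4048 km
L: √((0.2196·111.32)² + (0.0489·72.87)²) = √(597.600658 + 12.697413) = 24.7042 km
M: √((-0.4596·111.32)² + (-0.3257·72.87)²) = √(2617.619006 + 563.291316) = 56.3996 km
Minimum: L at 24.7042 km.

L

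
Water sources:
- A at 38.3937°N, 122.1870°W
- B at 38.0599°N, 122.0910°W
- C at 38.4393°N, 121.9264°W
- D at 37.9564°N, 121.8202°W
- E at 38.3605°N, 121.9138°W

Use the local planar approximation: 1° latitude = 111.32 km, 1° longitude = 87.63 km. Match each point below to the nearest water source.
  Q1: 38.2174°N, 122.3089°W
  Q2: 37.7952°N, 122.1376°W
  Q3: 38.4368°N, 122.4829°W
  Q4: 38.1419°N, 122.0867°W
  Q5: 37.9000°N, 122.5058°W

Q1 at 38.2174°N, 122.3089°W:
  A: √((0.1763·111.32)² + (0.1219·87.63)²) = √(385.168729 + 114.107196) = 22.3445 km
  B: √((-0.1575·111.32)² + (0.2179·87.63)²) = √(307.402582 + 364.602871) = 25.9231 km
  C: √((0.2219·111.32)² + (0.3825·87.63)²) = √(610.184259 + 1123.488166) = 41.6374 km
  D: √((-0.2610·111.32)² + (0.4887·87.63)²) = √(844.165132 + 1833.961868) = 51.7506 km
  E: √((0.1431·111.32)² + (0.3951·87.63)²) = √(253.761459 + 1198.725331) = 38.1115 km
  → nearest: A (22.3445 km)
Q2 at 37.7952°N, 122.1376°W:
  A: √((0.5985·111.32)² + (-0.0494·87.63)²) = √(4438.893290 + 18.739566) = 66.7655 km
  B: √((0.2647·111.32)² + (0.0466·87.63)²) = √(868.268965 + 16.675446) = 29.7480 km
  C: √((0.6441·111.32)² + (0.2112·87.63)²) = √(5141.063802 + 342.525928) = 74.0513 km
  D: √((0.1612·111.32)² + (0.3174·87.63)²) = √(322.015273 + 773.605357) = 33.1002 km
  E: √((0.5653·111.32)² + (0.2238·87.63)²) = √(3960.083709 + 384.614619) = 65.9143 km
  → nearest: B (29.7480 km)
Q3 at 38.4368°N, 122.4829°W:
  A: √((-0.0431·111.32)² + (0.2959·87.63)²) = √(23.019768 + 672.350224) = 26.3699 km
  B: √((-0.3769·111.32)² + (0.3919·87.63)²) = √(1760.348564 + 1179.386495) = 54.2193 km
  C: √((0.0025·111.32)² + (0.5565·87.63)²) = √(0.077451 + 2378.132022) = 48.7669 km
  D: √((-0.4804·111.32)² + (0.6627·87.63)²) = √(2859.910174 + 3372.403758) = 78.9450 km
  E: √((-0.0763·111.32)² + (0.5691·87.63)²) = √(72.143211 + 2487.040139) = 50.5884 km
  → nearest: A (26.3699 km)
Q4 at 38.1419°N, 122.0867°W:
  A: √((0.2518·111.32)² + (-0.1003·87.63)²) = √(785.701979 + 77.251601) = 29.3761 km
  B: √((-0.0820·111.32)² + (-0.0043·87.63)²) = √(83.324765 + 0.141985) = 9.1360 km
  C: √((0.2974·111.32)² + (0.1603·87.63)²) = √(1096.044845 + 197.320709) = 35.9634 km
  D: √((-0.1855·111.32)² + (0.2665·87.63)²) = √(426.416718 + 545.381058) = 31.1737 km
  E: √((0.2186·111.32)² + (0.1729·87.63)²) = √(592.170421 + 229.559680) = 28.6658 km
  → nearest: B (9.1360 km)
Q5 at 37.9000°N, 122.5058°W:
  A: √((0.4937·111.32)² + (0.3188·87.63)²) = √(3020.456947 + 780.444903) = 61.6515 km
  B: √((0.1599·111.32)² + (0.4148·87.63)²) = √(316.842421 + 1321.244276) = 40.4733 km
  C: √((0.5393·111.32)² + (0.5794·87.63)²) = √(3604.186336 + 2577.879454) = 78.6261 km
  D: √((0.0564·111.32)² + (0.6856·87.63)²) = √(39.418909 + 3609.501621) = 60.4063 km
  E: √((0.4605·111.32)² + (0.5920·87.63)²) = √(2627.880815 + 2691.218979) = 72.9322 km
  → nearest: B (40.4733 km)

Q1→A; Q2→B; Q3→A; Q4→B; Q5→B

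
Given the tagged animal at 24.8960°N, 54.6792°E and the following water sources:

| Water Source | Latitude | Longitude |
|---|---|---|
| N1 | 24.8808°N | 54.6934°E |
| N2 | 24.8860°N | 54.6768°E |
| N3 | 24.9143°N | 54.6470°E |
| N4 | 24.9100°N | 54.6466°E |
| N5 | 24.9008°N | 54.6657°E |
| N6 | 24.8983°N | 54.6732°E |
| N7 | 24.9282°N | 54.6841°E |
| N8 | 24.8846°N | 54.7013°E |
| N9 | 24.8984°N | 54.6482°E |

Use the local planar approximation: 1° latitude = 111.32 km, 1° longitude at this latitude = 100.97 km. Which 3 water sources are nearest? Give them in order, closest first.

Distances from 24.8960°N, 54.6792°E:
N1: √((-0.0152·111.32)² + (0.0142·100.97)²) = √(2.863081 + 2.055708) = 2.2178 km
N2: √((-0.0100·111.32)² + (-0.0024·100.97)²) = √(1.239214 + 0.058723) = 1.1393 km
N3: √((0.0183·111.32)² + (-0.0322·100.97)²) = √(4.150005 + 10.570523) = 3.8367 km
N4: √((0.0140·111.32)² + (-0.0326·100.97)²) = √(2.428860 + 10.834775) = 3.6419 km
N5: √((0.0048·111.32)² + (-0.0135·100.97)²) = √(0.285515 + 1.858028) = 1.4641 km
N6: √((0.0023·111.32)² + (-0.0060·100.97)²) = √(0.065554 + 0.367018) = 0.6577 km
N7: √((0.0322·111.32)² + (0.0049·100.97)²) = √(12.848669 + 0.244781) = 3.6185 km
N8: √((-0.0114·111.32)² + (0.0221·100.97)²) = √(1.610483 + 4.979311) = 2.5671 km
N9: √((0.0024·111.32)² + (-0.0310·100.97)²) = √(0.071379 + 9.797338) = 3.1415 km
Sorted: N6 (0.6577 km) < N2 (1.1393 km) < N5 (1.4641 km) < N1 (2.2178 km) < N8 (2.5671 km) < …

N6, N2, N5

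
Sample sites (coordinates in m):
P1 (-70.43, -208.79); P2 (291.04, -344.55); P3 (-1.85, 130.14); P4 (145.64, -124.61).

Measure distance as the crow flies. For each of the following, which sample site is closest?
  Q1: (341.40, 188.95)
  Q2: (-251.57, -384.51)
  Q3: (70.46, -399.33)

Q1→P3; Q2→P1; Q3→P2

Q1 at (341.40, 188.95):
  P1: √((-411.83)² + (-397.74)²) = √(169603.9489 + 158197.1076) = 572.54 m
  P2: √((-50.36)² + (-533.50)²) = √(2536.1296 + 284622.2500) = 535.87 m
  P3: √((-343.25)² + (-58.81)²) = √(117820.5625 + 3458.6161) = 348.25 m
  P4: √((-195.76)² + (-313.56)²) = √(38321.9776 + 98319.8736) = 369.65 m
  → nearest: P3 (348.25 m)
Q2 at (-251.57, -384.51):
  P1: √((181.14)² + (175.72)²) = √(32811.6996 + 30877.5184) = 252.37 m
  P2: √((542.61)² + (39.96)²) = √(294425.6121 + 1596.8016) = 544.08 m
  P3: √((249.72)² + (514.65)²) = √(62360.0784 + 264864.6225) = 572.04 m
  P4: √((397.21)² + (259.90)²) = √(157775.7841 + 67548.0100) = 474.68 m
  → nearest: P1 (252.37 m)
Q3 at (70.46, -399.33):
  P1: √((-140.89)² + (190.54)²) = √(19849.9921 + 36305.4916) = 236.97 m
  P2: √((220.58)² + (54.78)²) = √(48655.5364 + 3000.8484) = 227.28 m
  P3: √((-72.31)² + (529.47)²) = √(5228.7361 + 280338.4809) = 534.38 m
  P4: √((75.18)² + (274.72)²) = √(5652.0324 + 75471.0784) = 284.82 m
  → nearest: P2 (227.28 m)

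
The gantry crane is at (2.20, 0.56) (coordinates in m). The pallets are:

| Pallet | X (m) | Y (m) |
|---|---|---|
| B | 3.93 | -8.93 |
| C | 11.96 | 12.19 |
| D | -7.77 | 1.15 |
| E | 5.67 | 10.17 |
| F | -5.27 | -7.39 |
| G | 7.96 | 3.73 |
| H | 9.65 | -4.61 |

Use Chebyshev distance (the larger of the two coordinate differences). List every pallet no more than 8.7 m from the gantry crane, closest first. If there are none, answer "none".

Distances from (2.20, 0.56):
B: 9.49 m
C: 11.63 m
D: 9.97 m
E: 9.61 m
F: 7.95 m
G: 5.76 m
H: 7.45 m
Threshold 8.7 m: G (5.76 m), H (7.45 m), F (7.95 m) are within range.

G, H, F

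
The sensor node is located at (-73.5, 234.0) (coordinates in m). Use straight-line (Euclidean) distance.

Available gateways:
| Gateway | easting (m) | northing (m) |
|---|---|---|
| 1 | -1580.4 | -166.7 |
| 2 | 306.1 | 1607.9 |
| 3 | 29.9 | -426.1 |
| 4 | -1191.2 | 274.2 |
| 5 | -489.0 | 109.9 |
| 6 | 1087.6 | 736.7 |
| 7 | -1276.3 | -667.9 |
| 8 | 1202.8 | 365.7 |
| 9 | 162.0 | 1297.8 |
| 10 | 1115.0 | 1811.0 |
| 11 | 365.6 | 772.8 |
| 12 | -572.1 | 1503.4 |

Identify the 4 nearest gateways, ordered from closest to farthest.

5, 3, 11, 9

Distances from (-73.5, 234.0):
1: 1559.3 m
2: 1425.4 m
3: 668.1 m
4: 1118.4 m
5: 433.6 m
6: 1265.3 m
7: 1503.4 m
8: 1283.1 m
9: 1089.6 m
10: 1974.7 m
11: 695.1 m
12: 1363.8 m
Sorted: 5 (433.6 m) < 3 (668.1 m) < 11 (695.1 m) < 9 (1089.6 m) < 4 (1118.4 m) < 6 (1265.3 m) < …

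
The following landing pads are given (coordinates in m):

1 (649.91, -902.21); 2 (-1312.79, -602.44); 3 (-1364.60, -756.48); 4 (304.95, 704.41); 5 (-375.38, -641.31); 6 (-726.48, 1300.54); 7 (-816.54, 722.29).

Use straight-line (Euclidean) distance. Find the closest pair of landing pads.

Pairwise distances:
2–3: √((-51.81)² + (-154.04)²) = √(2684.2761 + 23728.3216) = 162.52 m
6–7: √((-90.06)² + (-578.25)²) = √(8110.8036 + 334373.0625) = 585.22 m
2–5: √((937.41)² + (-38.87)²) = √(878737.5081 + 1510.8769) = 938.22 m
3–5: √((989.22)² + (115.17)²) = √(978556.2084 + 13264.1289) = 995.90 m
1–5: √((-1025.29)² + (260.90)²) = √(1051219.5841 + 68068.8100) = 1057.96 m
4–7: √((-1121.49)² + (17.88)²) = √(1257739.8201 + 319.6944) = 1121.63 m
4–6: √((-1031.43)² + (596.13)²) = √(1063847.8449 + 355370.9769) = 1191.31 m
2–7: √((496.25)² + (1324.73)²) = √(246264.0625 + 1754909.5729) = 1414.63 m
5–7: √((-441.16)² + (1363.60)²) = √(194622.1456 + 1859404.9600) = 1433.19 m
4–5: √((-680.33)² + (-1345.72)²) = √(462848.9089 + 1810962.3184) = 1507.92 m
3–7: √((548.06)² + (1478.77)²) = √(300369.7636 + 2186760.7129) = 1577.06 m
1–4: √((-344.96)² + (1606.62)²) = √(118997.4016 + 2581227.8244) = 1643.24 m
5–6: √((-351.10)² + (1941.85)²) = √(123271.2100 + 3770781.4225) = 1973.34 m
1–2: √((-1962.70)² + (299.77)²) = √(3852191.2900 + 89862.0529) = 1985.46 m
2–6: √((586.31)² + (1902.98)²) = √(343759.4161 + 3621332.8804) = 1991.25 m
1–3: √((-2014.51)² + (145.73)²) = √(4058250.5401 + 21237.2329) = 2019.77 m
2–4: √((1617.74)² + (1306.85)²) = √(2617082.7076 + 1707856.9225) = 2079.65 m
3–6: √((638.12)² + (2057.02)²) = √(407197.1344 + 4231331.2804) = 2153.72 m
1–7: √((-1466.45)² + (1624.50)²) = √(2150475.6025 + 2639000.2500) = 2188.49 m
3–4: √((1669.55)² + (1460.89)²) = √(2787397.2025 + 2134199.5921) = 2218.47 m
1–6: √((-1376.39)² + (2202.75)²) = √(1894449.4321 + 4852107.5625) = 2597.41 m
Closest pair: 2–3 at 162.52 m.

2 and 3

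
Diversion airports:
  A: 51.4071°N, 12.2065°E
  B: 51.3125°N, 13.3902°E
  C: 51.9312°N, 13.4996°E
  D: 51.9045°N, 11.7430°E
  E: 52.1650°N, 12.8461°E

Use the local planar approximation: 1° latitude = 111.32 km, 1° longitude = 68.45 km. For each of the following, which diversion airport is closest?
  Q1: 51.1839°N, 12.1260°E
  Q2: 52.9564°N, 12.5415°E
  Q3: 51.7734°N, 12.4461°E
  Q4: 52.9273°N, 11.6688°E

Q1→A; Q2→E; Q3→A; Q4→D

Q1 at 51.1839°N, 12.1260°E:
  A: √((0.2232·111.32)² + (0.0805·68.45)²) = √(617.354724 + 30.362580) = 25.4503 km
  B: √((0.1286·111.32)² + (1.2642·68.45)²) = √(204.940755 + 7488.217960) = 87.7107 km
  C: √((0.7473·111.32)² + (1.3736·68.45)²) = √(6920.482262 + 8840.309485) = 125.5420 km
  D: √((0.7206·111.32)² + (-0.3830·68.45)²) = √(6434.797892 + 687.297007) = 84.3925 km
  E: √((0.9811·111.32)² + (0.7201·68.45)²) = √(11928.146014 + 2429.587401) = 119.8238 km
  → nearest: A (25.4503 km)
Q2 at 52.9564°N, 12.5415°E:
  A: √((-1.5493·111.32)² + (-0.3350·68.45)²) = √(29745.237239 + 525.819296) = 173.9858 km
  B: √((-1.6439·111.32)² + (0.8487·68.45)²) = √(33488.614969 + 3374.856485) = 191.9986 km
  C: √((-1.0252·111.32)² + (0.9581·68.45)²) = √(13024.575883 + 4300.991510) = 131.6266 km
  D: √((-1.0519·111.32)² + (-0.7985·68.45)²) = √(13711.826380 + 2987.423176) = 129.2256 km
  E: √((-0.7914·111.32)² + (0.3046·68.45)²) = √(7761.371779 + 434.717079) = 90.5323 km
  → nearest: E (90.5323 km)
Q3 at 51.7734°N, 12.4461°E:
  A: √((-0.3663·111.32)² + (-0.2396·68.45)²) = √(1662.724257 + 268.980336) = 43.9512 km
  B: √((-0.4609·111.32)² + (0.9441·68.45)²) = √(2632.448063 + 4176.215493) = 82.5146 km
  C: √((0.1578·111.32)² + (1.0535·68.45)²) = √(308.574755 + 5200.151361) = 74.2208 km
  D: √((0.1311·111.32)² + (-0.7031·68.45)²) = √(212.986354 + 2316.226899) = 50.2913 km
  E: √((0.3916·111.32)² + (0.4000·68.45)²) = √(1900.341977 + 749.664400) = 51.4782 km
  → nearest: A (43.9512 km)
Q4 at 52.9273°N, 11.6688°E:
  A: √((-1.5202·111.32)² + (0.5377·68.45)²) = √(28638.340719 + 1354.649615) = 173.1848 km
  B: √((-1.6148·111.32)² + (1.7214·68.45)²) = √(32313.490783 + 13883.868838) = 214.9357 km
  C: √((-0.9961·111.32)² + (1.8308·68.45)²) = √(12295.672174 + 15704.666289) = 167.3330 km
  D: √((-1.0228·111.32)² + (0.0742·68.45)²) = √(12963.666025 + 25.796139) = 113.9713 km
  E: √((-0.7623·111.32)² + (1.1773·68.45)²) = √(7201.089935 + 6494.133213) = 117.0266 km
  → nearest: D (113.9713 km)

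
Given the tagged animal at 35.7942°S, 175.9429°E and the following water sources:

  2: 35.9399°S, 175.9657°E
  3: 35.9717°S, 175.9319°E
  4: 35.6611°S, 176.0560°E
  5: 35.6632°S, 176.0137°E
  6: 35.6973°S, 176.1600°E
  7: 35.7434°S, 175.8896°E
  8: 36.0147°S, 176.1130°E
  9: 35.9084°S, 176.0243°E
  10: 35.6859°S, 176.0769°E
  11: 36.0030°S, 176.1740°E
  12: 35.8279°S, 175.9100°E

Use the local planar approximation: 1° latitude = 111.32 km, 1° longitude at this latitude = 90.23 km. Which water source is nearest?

Distances from 35.7942°S, 175.9429°E:
2: √((-0.1457·111.32)² + (0.0228·90.23)²) = √(263.066471 + 4.232253) = 16.3493 km
3: √((-0.1775·111.32)² + (-0.0110·90.23)²) = √(390.429936 + 0.985116) = 19.7842 km
4: √((0.1331·111.32)² + (0.1131·90.23)²) = √(219.534362 + 104.142290) = 17.9910 km
5: √((0.1310·111.32)² + (0.0708·90.23)²) = √(212.661556 + 40.810172) = 15.9208 km
6: √((0.0969·111.32)² + (0.2171·90.23)²) = √(116.357384 + 383.726296) = 22.3626 km
7: √((0.0508·111.32)² + (-0.0533·90.23)²) = √(31.979658 + 23.128972) = 7.4235 km
8: √((-0.2205·111.32)² + (0.1701·90.23)²) = √(602.509062 + 235.564880) = 28.9495 km
9: √((-0.1142·111.32)² + (0.0814·90.23)²) = √(161.613860 + 53.944941) = 14.6819 km
10: √((0.1083·111.32)² + (0.1340·90.23)²) = √(145.346075 + 146.187928) = 17.0744 km
11: √((-0.2088·111.32)² + (0.2311·90.23)²) = √(540.265685 + 434.812285) = 31.2262 km
12: √((-0.0337·111.32)² + (-0.0329·90.23)²) = √(14.073632 + 8.812390) = 4.7839 km
Minimum: 12 at 4.7839 km.

12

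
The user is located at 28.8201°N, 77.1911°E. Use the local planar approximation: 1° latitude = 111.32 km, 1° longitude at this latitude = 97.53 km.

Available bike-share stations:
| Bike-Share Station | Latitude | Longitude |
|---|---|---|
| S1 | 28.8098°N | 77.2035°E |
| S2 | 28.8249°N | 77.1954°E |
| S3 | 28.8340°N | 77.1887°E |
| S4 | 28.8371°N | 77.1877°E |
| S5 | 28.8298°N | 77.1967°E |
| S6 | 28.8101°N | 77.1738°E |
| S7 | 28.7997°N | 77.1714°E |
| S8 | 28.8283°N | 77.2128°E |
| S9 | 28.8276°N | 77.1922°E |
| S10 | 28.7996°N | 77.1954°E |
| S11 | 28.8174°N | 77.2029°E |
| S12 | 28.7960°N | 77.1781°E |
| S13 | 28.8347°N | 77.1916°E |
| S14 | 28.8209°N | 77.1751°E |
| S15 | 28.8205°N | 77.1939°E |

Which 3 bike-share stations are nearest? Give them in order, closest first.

Distances from 28.8201°N, 77.1911°E:
S1: √((-0.0103·111.32)² + (0.0124·97.53)²) = √(1.314682 + 1.462581) = 1.6665 km
S2: √((0.0048·111.32)² + (0.0043·97.53)²) = √(0.285515 + 0.175879) = 0.6793 km
S3: √((0.0139·111.32)² + (-0.0024·97.53)²) = √(2.394286 + 0.054790) = 1.5650 km
S4: √((0.0170·111.32)² + (-0.0034·97.53)²) = √(3.581329 + 0.109960) = 1.9213 km
S5: √((0.0097·111.32)² + (0.0056·97.53)²) = √(1.165977 + 0.298299) = 1.2101 km
S6: √((-0.0100·111.32)² + (-0.0173·97.53)²) = √(1.239214 + 2.846877) = 2.0214 km
S7: √((-0.0204·111.32)² + (-0.0197·97.53)²) = √(5.157114 + 3.691551) = 2.9747 km
S8: √((0.0082·111.32)² + (0.0217·97.53)²) = √(0.833248 + 4.479153) = 2.3049 km
S9: √((0.0075·111.32)² + (0.0011·97.53)²) = √(0.697058 + 0.011510) = 0.8418 km
S10: √((-0.0205·111.32)² + (0.0043·97.53)²) = √(5.207798 + 0.175879) = 2.3203 km
S11: √((-0.0027·111.32)² + (0.0118·97.53)²) = √(0.090339 + 1.324465) = 1.1895 km
S12: √((-0.0241·111.32)² + (-0.0130·97.53)²) = √(7.197480 + 1.607545) = 2.9673 km
S13: √((0.0146·111.32)² + (0.0005·97.53)²) = √(2.641509 + 0.002378) = 1.6260 km
S14: √((0.0008·111.32)² + (-0.0160·97.53)²) = √(0.007931 + 2.435098) = 1.5630 km
S15: √((0.0004·111.32)² + (0.0028·97.53)²) = √(0.001983 + 0.074575) = 0.2767 km
Sorted: S15 (0.2767 km) < S2 (0.6793 km) < S9 (0.8418 km) < S11 (1.1895 km) < S5 (1.2101 km) < …

S15, S2, S9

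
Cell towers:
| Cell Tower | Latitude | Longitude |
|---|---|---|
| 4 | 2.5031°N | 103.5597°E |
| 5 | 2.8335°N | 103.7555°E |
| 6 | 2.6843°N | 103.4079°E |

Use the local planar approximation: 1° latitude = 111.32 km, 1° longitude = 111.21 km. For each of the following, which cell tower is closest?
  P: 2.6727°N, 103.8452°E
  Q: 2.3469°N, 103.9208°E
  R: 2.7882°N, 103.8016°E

P→5; Q→4; R→5

P at 2.6727°N, 103.8452°E:
  4: 36.9397 km
  5: 20.4922 km
  6: 48.6493 km
  → nearest: 5 (20.4922 km)
Q at 2.3469°N, 103.9208°E:
  4: 43.7608 km
  5: 57.2026 km
  6: 68.2951 km
  → nearest: 4 (43.7608 km)
R at 2.7882°N, 103.8016°E:
  4: 41.6048 km
  5: 7.1912 km
  6: 45.2853 km
  → nearest: 5 (7.1912 km)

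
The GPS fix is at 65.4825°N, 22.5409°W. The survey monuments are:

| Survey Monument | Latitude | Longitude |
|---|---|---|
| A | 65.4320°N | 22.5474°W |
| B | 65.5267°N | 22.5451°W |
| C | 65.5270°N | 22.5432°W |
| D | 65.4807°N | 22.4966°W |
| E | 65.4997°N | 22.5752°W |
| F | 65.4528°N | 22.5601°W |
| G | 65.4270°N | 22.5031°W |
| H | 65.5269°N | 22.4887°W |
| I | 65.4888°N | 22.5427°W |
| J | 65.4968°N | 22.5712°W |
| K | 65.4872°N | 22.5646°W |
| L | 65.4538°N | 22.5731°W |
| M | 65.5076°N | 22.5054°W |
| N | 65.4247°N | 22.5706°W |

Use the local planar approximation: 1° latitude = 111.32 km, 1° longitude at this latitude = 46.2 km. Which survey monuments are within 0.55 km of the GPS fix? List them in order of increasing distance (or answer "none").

Distances from 65.4825°N, 22.5409°W:
A: √((-0.0505·111.32)² + (-0.0065·46.2)²) = √(31.603061 + 0.090180) = 5.6297 km
B: √((0.0442·111.32)² + (-0.0042·46.2)²) = √(24.209785 + 0.037652) = 4.9242 km
C: √((0.0445·111.32)² + (-0.0023·46.2)²) = √(24.539540 + 0.011291) = 4.9549 km
D: √((-0.0018·111.32)² + (0.0443·46.2)²) = √(0.040151 + 4.188817) = 2.0564 km
E: √((0.0172·111.32)² + (-0.0343·46.2)²) = √(3.666091 + 2.511147) = 2.4854 km
F: √((-0.0297·111.32)² + (-0.0192·46.2)²) = √(10.930985 + 0.786840) = 3.4231 km
G: √((-0.0555·111.32)² + (0.0378·46.2)²) = √(38.170897 + 3.049773) = 6.4203 km
H: √((0.0444·111.32)² + (0.0522·46.2)²) = √(24.429374 + 5.816007) = 5.4996 km
I: √((0.0063·111.32)² + (-0.0018·46.2)²) = √(0.491844 + 0.006916) = 0.7062 km
J: √((0.0143·111.32)² + (-0.0303·46.2)²) = √(2.534069 + 1.959608) = 2.1198 km
K: √((0.0047·111.32)² + (-0.0237·46.2)²) = √(0.273742 + 1.198894) = 1.2135 km
L: √((-0.0287·111.32)² + (-0.0322·46.2)²) = √(10.207284 + 2.213073) = 3.5243 km
M: √((0.0251·111.32)² + (0.0355·46.2)²) = √(7.807174 + 2.689928) = 3.2399 km
N: √((-0.0578·111.32)² + (-0.0297·46.2)²) = √(41.400165 + 1.882768) = 6.5790 km
Threshold 0.55 km: none within range.

none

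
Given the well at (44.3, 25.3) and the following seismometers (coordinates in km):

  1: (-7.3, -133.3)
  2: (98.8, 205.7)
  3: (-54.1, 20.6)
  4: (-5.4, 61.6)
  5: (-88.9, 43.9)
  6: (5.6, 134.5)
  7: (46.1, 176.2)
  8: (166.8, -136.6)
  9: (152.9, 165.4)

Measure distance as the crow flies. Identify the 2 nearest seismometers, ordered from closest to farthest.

4, 3

Distances from (44.3, 25.3):
1: 166.8 km
2: 188.5 km
3: 98.5 km
4: 61.5 km
5: 134.5 km
6: 115.9 km
7: 150.9 km
8: 203.0 km
9: 177.3 km
Sorted: 4 (61.5 km) < 3 (98.5 km) < 6 (115.9 km) < 5 (134.5 km) < …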